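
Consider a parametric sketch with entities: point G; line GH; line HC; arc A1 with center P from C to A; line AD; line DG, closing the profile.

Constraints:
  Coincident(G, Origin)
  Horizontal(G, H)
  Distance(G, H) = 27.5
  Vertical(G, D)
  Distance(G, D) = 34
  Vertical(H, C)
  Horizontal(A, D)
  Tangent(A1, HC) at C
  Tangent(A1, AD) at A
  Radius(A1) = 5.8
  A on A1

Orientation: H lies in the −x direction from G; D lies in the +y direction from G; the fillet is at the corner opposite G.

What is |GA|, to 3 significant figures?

40.3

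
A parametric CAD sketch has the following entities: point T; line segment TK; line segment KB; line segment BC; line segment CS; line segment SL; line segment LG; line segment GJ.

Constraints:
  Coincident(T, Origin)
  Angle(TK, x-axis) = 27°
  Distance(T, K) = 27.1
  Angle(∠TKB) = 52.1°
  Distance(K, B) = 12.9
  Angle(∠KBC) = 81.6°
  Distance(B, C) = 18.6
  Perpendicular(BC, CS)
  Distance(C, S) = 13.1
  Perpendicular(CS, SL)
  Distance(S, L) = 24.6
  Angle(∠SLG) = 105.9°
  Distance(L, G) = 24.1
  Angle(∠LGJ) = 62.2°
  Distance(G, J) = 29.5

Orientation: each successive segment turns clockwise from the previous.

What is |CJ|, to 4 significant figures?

4.628

∠SLG = 105.9° gives LG at -93.40° from the x-axis; with |LG| = 24.1, G = (30.27, -14.04). ∠LGJ = 62.2° gives GJ at 148.8° from the x-axis; with |GJ| = 29.5, J = (5.037, 1.241). Then |CJ| = |J − C| = 4.628.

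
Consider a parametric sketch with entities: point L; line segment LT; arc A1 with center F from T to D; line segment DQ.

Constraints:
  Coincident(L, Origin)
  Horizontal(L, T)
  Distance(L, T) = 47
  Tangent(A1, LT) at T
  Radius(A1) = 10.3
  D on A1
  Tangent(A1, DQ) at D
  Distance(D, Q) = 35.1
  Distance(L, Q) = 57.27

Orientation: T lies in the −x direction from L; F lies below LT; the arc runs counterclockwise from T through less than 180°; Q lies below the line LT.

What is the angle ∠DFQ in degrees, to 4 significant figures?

73.65°

L is at the origin; LT is horizontal with |LT| = 47.0 and T on the −x side, so T = (-47.00, 0.000). The tangent condition forces FT to be normal to LT, so F = T + (0, -10.3) = (-47.00, -10.30). Since FD ⟂ DQ (tangency), |FQ| = √(10.3² + 35.1²) = 36.58 regardless of where D sits on A1. So Q lies on both circle(L, 57.27) and circle(F, 36.58); the below-LT intersection is Q = (-35.42, -45.00). D is the foot of the tangent from Q: D = (-55.46, -16.18).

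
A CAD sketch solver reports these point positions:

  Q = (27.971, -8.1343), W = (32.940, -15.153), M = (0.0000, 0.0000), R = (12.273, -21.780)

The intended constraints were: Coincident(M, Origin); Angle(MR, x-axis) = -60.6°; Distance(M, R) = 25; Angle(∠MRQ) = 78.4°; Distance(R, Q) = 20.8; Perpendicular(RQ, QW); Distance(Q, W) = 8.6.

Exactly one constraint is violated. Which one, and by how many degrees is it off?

Perpendicular(RQ, QW) — off by 5.70°.

M = (0.00, 0.00) ✓; MR at -60.60° ✓; |MR| = 25.00 ✓; ∠MRQ = 78.40° ✓; |RQ| = 20.80 ✓; ∠(RQ, QW) = 95.70° ✗; |QW| = 8.600 ✓.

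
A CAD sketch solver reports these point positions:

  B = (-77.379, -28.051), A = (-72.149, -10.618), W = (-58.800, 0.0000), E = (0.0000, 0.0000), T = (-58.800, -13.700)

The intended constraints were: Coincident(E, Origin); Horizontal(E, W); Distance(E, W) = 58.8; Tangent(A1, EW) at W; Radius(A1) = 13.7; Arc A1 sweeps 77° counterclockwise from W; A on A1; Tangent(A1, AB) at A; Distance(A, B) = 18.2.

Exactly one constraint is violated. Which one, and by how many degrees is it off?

Tangent(A1, AB) at A — off by 3.70°.

E = (0.00, 0.00) ✓; E.y = 0.00, W.y = 0.00 ✓; |EW| = 58.80 ✓; ∠(TW, WE) = 90.00° ✓; |TW| = 13.70 ✓; bearing(T→A) − bearing(T→W) = 77.00° ✓; |TA| = 13.70 ✓; ∠(TA, AB) = 93.70° ✗; |AB| = 18.20 ✓.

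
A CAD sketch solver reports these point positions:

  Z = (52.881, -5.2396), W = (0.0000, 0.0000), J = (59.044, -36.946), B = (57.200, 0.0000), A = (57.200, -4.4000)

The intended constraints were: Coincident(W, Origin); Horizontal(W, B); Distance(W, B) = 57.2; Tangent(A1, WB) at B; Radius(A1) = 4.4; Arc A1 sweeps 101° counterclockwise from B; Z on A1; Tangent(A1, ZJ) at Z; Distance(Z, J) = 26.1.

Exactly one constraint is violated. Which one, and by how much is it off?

Distance(Z, J) = 26.1 — off by 6.20.

W = (0.00, 0.00) ✓; W.y = 0.00, B.y = 0.00 ✓; |WB| = 57.20 ✓; ∠(AB, BW) = 90.00° ✓; |AB| = 4.400 ✓; bearing(A→Z) − bearing(A→B) = 101.0° ✓; |AZ| = 4.400 ✓; ∠(AZ, ZJ) = 90.00° ✓; |ZJ| = 32.30 ✗.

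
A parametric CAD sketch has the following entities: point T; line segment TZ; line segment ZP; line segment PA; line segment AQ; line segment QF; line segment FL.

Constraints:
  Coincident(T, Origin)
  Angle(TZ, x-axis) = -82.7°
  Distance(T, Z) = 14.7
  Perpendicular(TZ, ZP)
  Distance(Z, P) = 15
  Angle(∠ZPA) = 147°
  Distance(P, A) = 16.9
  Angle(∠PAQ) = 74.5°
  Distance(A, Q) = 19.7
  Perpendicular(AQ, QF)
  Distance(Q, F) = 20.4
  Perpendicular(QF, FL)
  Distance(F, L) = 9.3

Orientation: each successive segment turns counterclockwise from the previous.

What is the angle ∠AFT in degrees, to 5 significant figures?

92.161°

T is at the origin; TZ runs at -82.7° with length 14.7, so Z = (1.8678, -14.581). TZ is perpendicular to ZP, so ZP runs at 7.3000°; with |ZP| = 15.0, P = (16.746, -12.675). ∠ZPA = 147.0° gives PA at 40.300° from the x-axis; with |PA| = 16.9, A = (29.635, -1.7441). ∠PAQ = 74.5° gives AQ at 145.80° from the x-axis; with |AQ| = 19.7, Q = (13.342, 9.3289). The perpendicularity gives QF at right angles to AQ, so QF runs at -124.20°; with |QF| = 20.4, F = (1.8754, -7.5435). Then cos ∠AFT = FA·FT / (|FA||FT|), giving 92.161°.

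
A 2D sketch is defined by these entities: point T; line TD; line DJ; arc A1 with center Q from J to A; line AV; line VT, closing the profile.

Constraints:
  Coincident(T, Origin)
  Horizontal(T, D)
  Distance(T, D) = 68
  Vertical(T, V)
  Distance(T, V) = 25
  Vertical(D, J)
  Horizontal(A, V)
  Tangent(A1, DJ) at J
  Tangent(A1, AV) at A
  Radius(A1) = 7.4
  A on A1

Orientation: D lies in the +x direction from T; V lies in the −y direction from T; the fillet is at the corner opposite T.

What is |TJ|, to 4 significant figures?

70.24

The virtual corner opposite T is at (68.00, -25.00). The tangent condition forces QJ to be normal to DJ and since A1 is tangent to AV there, QA ⟂ AV, with radius 7.4, so the center Q sits 7.4 in from both sides at Q = (60.60, -17.60). That places the tangent points at J = (68.00, -17.60) on DJ and A = (60.60, -25.00) on AV. Then |TJ| = |J − T| = 70.24.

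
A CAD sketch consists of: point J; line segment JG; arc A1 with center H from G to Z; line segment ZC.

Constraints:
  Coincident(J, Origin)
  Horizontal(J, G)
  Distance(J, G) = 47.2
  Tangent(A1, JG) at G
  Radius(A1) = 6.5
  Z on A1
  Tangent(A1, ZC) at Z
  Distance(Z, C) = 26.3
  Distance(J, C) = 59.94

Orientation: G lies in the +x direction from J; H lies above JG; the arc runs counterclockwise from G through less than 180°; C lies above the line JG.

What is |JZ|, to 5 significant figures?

54.145

J is at the origin; JG is horizontal with |JG| = 47.2 and G on the +x side, so G = (47.200, 0.0000). The tangent condition forces HG to be normal to JG, so H = G + (0, 6.5) = (47.200, 6.5000). Since HZ ⟂ ZC (tangency), |HC| = √(6.5² + 26.3²) = 27.091 regardless of where Z sits on A1. So C lies on both circle(J, 59.94) and circle(H, 27.091); the above-JG intersection is C = (49.722, 33.474). Z is the foot of the tangent from C: Z = (53.628, 7.4652).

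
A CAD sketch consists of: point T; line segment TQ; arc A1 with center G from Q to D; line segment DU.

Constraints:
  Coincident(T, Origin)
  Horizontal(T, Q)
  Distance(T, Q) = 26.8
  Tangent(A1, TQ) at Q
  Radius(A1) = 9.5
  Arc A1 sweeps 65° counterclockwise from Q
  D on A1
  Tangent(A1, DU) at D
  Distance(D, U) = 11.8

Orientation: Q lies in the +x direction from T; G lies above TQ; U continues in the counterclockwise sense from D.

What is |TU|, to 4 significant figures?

43.52

T is at the origin; T and Q share the same y with |TQ| = 26.8 and Q on the +x side, so Q = (26.80, 0.000). The tangent condition forces GQ to be normal to TQ, so G = Q + (0, 9.5) = (26.80, 9.500). On A1, Q sits at bearing -90° from G; a 65° counterclockwise sweep puts D at bearing -25°, so D = G + 9.5·(cos -25°, sin -25°) = (35.41, 5.485). Tangency of A1 to DU means the radius GD is perpendicular to DU, so DU runs along (−sin -25°, cos -25°); with |DU| = 11.8, U = (40.40, 16.18). Then |TU| = |U − T| = 43.52.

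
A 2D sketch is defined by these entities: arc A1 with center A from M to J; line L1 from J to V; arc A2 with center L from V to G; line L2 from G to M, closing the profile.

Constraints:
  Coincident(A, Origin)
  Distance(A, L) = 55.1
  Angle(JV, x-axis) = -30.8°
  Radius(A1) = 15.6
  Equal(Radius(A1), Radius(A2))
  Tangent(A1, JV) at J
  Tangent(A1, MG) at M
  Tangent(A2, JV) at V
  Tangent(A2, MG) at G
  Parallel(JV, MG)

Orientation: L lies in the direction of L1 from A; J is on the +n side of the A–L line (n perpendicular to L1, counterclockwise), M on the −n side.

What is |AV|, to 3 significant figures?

57.3

Tangency of A1 to both parallel lines with radius 15.6 puts J and M at A ± 15.6·n: J = (7.99, 13.4), M = (-7.99, -13.4). Equal radii place V and G the same way about L: V = L + 15.6·n = (55.3, -14.8), G = L − 15.6·n = (39.3, -41.6). Then |AV| = |V − A| = 57.3.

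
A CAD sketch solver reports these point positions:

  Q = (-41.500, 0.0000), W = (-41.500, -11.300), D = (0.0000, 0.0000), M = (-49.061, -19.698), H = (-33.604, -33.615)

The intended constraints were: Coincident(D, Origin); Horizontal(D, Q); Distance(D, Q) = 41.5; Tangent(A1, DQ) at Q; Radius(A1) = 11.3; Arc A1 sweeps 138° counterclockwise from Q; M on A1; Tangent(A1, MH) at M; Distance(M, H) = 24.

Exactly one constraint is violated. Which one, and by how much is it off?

Distance(M, H) = 24 — off by 3.20.

D = (0.00, 0.00) ✓; D.y = 0.00, Q.y = 0.00 ✓; |DQ| = 41.50 ✓; ∠(WQ, QD) = 90.00° ✓; |WQ| = 11.30 ✓; bearing(W→M) − bearing(W→Q) = 138.0° ✓; |WM| = 11.30 ✓; ∠(WM, MH) = 90.00° ✓; |MH| = 20.80 ✗.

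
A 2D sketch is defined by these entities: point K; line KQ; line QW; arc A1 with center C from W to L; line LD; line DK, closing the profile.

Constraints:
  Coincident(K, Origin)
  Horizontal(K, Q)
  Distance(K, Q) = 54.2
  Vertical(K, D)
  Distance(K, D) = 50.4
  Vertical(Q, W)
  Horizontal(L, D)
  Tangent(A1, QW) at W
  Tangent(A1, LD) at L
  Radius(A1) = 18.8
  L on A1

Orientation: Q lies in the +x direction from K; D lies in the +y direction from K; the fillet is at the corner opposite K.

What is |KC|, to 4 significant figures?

47.45

KD is vertical with |KD| = 50.4 and D on the +y side, so D = (0.000, 50.40). The virtual corner opposite K is at (54.20, 50.40). The tangent condition forces CW to be normal to QW and tangency of A1 to LD means the radius CL is perpendicular to LD, with radius 18.8, so the center C sits 18.8 in from both sides at C = (35.40, 31.60). Then |KC| = |C − K| = 47.45.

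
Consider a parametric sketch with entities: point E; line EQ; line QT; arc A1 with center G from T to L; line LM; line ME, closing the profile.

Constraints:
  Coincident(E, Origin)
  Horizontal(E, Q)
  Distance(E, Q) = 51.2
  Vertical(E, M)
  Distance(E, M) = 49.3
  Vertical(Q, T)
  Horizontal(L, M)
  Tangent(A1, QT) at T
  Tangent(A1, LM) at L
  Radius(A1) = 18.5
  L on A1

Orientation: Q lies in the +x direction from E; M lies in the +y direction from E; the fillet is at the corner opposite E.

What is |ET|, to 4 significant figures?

59.75

E is at the origin; E and Q share the same y with |EQ| = 51.2 and Q on the +x side, so Q = (51.20, 0.000). EM is vertical with |EM| = 49.3 and M on the +y side, so M = (0.000, 49.30). The virtual corner opposite E is at (51.20, 49.30). The tangent condition forces GT to be normal to QT and since A1 is tangent to LM there, GL ⟂ LM, with radius 18.5, so the center G sits 18.5 in from both sides at G = (32.70, 30.80). That places the tangent points at T = (51.20, 30.80) on QT and L = (32.70, 49.30) on LM. Then |ET| = |T − E| = 59.75.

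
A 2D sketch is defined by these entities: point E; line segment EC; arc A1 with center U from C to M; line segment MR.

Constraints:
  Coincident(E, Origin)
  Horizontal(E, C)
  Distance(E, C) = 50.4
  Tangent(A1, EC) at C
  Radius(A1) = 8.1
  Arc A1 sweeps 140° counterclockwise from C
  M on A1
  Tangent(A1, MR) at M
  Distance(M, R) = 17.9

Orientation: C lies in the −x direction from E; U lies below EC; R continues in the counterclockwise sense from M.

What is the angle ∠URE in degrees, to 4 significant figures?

84.02°

E is at the origin; E and C share the same y with |EC| = 50.4 and C on the −x side, so C = (-50.40, 0.000). A1 meets EC tangentially, so UC is at right angles to EC, so U = C + (0, -8.1) = (-50.40, -8.100). On A1, C sits at bearing 90° from U; a 140° counterclockwise sweep puts M at bearing 230°, so M = U + 8.1·(cos 230°, sin 230°) = (-55.61, -14.30). A1 meets MR tangentially, so UM is at right angles to MR, so MR runs along (−sin 230°, cos 230°); with |MR| = 17.9, R = (-41.89, -25.81). Then cos ∠URE = RU·RE / (|RU||RE|), giving 84.02°.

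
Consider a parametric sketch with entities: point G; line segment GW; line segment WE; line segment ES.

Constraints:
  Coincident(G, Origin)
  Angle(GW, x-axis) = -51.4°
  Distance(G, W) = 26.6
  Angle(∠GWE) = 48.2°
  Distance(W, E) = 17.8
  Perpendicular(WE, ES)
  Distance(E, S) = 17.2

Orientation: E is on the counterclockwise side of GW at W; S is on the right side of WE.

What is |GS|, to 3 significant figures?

37.0

G is at the origin; GW runs at -51.4° with length 26.6, so W = 26.6·(cos -51.4°, sin -51.4°) = (16.6, -20.8). ∠GWE = 48.2°, so WE runs at -51.4° + (180° − 48.2°) = 80.4° from the x-axis; with |WE| = 17.8, E = W + 17.8·(cos 80.4°, sin 80.4°) = (19.6, -3.24). WE ⟂ ES; with |ES| = 17.2 on the right of WE, S = E + 17.2·(0.986, -0.167) = (36.5, -6.11). Then |GS| = |S − G| = 37.0.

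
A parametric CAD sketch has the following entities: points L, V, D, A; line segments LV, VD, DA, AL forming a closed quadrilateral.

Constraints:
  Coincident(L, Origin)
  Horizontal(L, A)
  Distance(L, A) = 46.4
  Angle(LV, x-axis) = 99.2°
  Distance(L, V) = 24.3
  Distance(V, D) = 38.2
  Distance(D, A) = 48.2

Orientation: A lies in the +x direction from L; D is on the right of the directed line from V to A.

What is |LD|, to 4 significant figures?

13.99

Checks: |LA| = 46.40 ✓; |LV| = 24.30 ✓; |VD| = 38.20 ✓; |DA| = 48.20 ✓.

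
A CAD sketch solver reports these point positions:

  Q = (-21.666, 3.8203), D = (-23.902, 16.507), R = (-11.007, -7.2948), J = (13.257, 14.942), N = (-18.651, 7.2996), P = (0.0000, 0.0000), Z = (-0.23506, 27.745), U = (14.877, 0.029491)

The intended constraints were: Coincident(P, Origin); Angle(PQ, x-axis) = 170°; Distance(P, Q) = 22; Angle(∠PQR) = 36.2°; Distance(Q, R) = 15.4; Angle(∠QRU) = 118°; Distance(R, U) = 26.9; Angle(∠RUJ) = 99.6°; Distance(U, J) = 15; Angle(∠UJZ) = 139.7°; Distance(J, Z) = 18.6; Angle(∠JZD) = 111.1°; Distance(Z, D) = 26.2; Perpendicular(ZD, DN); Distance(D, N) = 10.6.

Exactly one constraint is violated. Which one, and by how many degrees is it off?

Perpendicular(ZD, DN) — off by 4.30°.

P = (0.00, 0.00) ✓; PQ at 170.0° ✓; |PQ| = 22.00 ✓; ∠PQR = 36.20° ✓; |QR| = 15.40 ✓; ∠QRU = 118.0° ✓; |RU| = 26.90 ✓; ∠RUJ = 99.60° ✓; |UJ| = 15.00 ✓; ∠UJZ = 139.7° ✓; |JZ| = 18.60 ✓; ∠JZD = 111.1° ✓; |ZD| = 26.20 ✓; ∠(ZD, DN) = 94.30° ✗; |DN| = 10.60 ✓.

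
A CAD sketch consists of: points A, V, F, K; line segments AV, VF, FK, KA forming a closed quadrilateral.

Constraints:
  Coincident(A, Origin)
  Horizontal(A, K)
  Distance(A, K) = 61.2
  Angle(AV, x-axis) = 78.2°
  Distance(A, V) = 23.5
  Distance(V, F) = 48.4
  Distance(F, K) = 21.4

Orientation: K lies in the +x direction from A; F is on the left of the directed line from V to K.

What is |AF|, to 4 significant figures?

56.67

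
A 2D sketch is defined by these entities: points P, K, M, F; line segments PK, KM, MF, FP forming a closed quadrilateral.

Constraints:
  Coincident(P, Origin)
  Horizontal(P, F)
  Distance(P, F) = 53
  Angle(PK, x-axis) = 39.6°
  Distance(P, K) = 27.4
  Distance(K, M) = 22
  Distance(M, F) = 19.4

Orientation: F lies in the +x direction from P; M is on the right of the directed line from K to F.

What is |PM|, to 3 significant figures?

33.6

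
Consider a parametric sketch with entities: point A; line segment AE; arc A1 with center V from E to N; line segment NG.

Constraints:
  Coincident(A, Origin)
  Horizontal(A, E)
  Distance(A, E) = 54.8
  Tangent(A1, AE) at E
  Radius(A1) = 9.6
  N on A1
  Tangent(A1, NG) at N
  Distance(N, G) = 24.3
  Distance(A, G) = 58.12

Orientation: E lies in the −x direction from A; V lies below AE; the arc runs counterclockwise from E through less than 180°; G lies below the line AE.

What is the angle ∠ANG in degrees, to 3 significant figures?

64.8°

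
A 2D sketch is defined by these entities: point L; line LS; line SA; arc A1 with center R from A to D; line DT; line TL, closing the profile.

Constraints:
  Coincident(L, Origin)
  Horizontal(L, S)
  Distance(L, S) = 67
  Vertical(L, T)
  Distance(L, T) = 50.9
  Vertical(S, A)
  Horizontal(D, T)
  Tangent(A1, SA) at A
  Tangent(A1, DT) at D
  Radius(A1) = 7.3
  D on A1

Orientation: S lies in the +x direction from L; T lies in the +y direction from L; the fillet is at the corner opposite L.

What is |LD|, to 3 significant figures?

78.5

L is at the origin; LS is horizontal with |LS| = 67.0 and S on the +x side, so S = (67.0, 0.00). LT is vertical with |LT| = 50.9 and T on the +y side, so T = (0.00, 50.9). The virtual corner opposite L is at (67.0, 50.9). Tangency of A1 to SA means the radius RA is perpendicular to SA and tangency of A1 to DT means the radius RD is perpendicular to DT, with radius 7.3, so the center R sits 7.3 in from both sides at R = (59.7, 43.6). That places the tangent points at A = (67.0, 43.6) on SA and D = (59.7, 50.9) on DT. Then |LD| = |D − L| = 78.5.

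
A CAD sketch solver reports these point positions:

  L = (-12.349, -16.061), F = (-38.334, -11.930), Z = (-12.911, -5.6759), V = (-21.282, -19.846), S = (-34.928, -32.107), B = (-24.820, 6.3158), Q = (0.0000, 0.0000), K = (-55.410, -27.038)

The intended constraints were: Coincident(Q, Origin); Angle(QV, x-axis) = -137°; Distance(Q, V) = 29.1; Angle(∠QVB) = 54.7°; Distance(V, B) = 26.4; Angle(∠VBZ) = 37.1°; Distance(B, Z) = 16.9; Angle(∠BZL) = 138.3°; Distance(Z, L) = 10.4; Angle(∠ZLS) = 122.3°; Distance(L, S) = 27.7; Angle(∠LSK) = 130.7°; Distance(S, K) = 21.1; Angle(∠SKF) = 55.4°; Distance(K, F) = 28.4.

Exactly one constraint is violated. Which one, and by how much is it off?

Distance(K, F) = 28.4 — off by 5.60.

Q = (0.00, 0.00) ✓; QV at -137.0° ✓; |QV| = 29.10 ✓; ∠QVB = 54.70° ✓; |VB| = 26.40 ✓; ∠VBZ = 37.10° ✓; |BZ| = 16.90 ✓; ∠BZL = 138.3° ✓; |ZL| = 10.40 ✓; ∠ZLS = 122.3° ✓; |LS| = 27.70 ✓; ∠LSK = 130.7° ✓; |SK| = 21.10 ✓; ∠SKF = 55.40° ✓; |KF| = 22.80 ✗.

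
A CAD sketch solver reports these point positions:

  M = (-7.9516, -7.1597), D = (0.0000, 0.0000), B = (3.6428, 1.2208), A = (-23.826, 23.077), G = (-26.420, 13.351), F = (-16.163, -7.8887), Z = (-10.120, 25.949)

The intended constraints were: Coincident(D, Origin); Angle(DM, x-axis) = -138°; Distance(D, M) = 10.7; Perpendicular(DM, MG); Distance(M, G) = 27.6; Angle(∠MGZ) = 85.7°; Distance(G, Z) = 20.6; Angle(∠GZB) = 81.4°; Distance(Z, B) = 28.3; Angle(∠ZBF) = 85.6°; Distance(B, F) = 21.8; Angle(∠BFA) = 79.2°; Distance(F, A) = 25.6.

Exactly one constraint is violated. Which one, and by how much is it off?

Distance(F, A) = 25.6 — off by 6.30.

D = (0.00, 0.00) ✓; DM at -138.0° ✓; |DM| = 10.70 ✓; ∠(DM, MG) = 90.00° ✓; |MG| = 27.60 ✓; ∠MGZ = 85.70° ✓; |GZ| = 20.60 ✓; ∠GZB = 81.40° ✓; |ZB| = 28.30 ✓; ∠ZBF = 85.60° ✓; |BF| = 21.80 ✓; ∠BFA = 79.20° ✓; |FA| = 31.90 ✗.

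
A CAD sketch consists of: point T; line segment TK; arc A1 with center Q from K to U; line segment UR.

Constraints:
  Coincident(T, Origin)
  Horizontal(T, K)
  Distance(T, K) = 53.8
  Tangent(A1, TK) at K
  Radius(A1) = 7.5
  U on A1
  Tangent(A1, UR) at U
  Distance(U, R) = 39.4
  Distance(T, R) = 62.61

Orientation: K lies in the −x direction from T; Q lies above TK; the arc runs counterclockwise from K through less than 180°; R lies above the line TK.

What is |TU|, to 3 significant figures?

46.8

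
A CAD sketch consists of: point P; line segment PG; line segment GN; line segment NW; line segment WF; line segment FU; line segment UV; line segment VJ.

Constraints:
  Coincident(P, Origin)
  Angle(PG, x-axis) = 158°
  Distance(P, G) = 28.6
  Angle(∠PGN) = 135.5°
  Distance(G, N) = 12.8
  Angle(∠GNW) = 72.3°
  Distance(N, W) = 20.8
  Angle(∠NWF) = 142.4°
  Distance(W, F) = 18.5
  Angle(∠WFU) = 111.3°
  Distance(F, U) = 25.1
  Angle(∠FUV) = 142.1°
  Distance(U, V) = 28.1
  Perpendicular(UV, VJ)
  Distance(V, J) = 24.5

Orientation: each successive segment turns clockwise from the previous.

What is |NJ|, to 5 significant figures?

33.111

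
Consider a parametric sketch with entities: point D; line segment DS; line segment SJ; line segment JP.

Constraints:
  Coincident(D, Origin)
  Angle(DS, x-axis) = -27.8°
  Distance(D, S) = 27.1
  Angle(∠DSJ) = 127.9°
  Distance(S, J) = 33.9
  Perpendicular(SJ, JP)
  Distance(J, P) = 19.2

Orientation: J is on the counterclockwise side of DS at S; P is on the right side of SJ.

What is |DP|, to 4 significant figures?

64.82

D is at the origin; DS runs at -27.8° with length 27.1, so S = 27.1·(cos -27.8°, sin -27.8°) = (23.97, -12.64). ∠DSJ = 127.9°, so SJ runs at -27.8° + (180° − 127.9°) = 24.30° from the x-axis; with |SJ| = 33.9, J = S + 33.9·(cos 24.30°, sin 24.30°) = (54.87, 1.311). The perpendicularity gives JP at right angles to SJ; with |JP| = 19.2 on the right of SJ, P = J + 19.2·(0.4115, -0.9114) = (62.77, -16.19). Then |DP| = |P − D| = 64.82.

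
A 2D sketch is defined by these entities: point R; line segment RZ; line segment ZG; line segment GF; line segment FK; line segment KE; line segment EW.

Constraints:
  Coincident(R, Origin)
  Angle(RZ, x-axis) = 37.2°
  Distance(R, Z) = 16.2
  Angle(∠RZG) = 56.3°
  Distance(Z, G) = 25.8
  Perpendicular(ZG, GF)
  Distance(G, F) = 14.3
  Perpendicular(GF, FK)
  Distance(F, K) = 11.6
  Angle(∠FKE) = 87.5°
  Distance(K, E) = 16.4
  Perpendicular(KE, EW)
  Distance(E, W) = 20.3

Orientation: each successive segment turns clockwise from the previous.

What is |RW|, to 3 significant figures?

30.0

R is at the origin; RZ runs at 37.2° with length 16.2, so Z = (12.9, 9.79). ∠RZG = 56.3° gives ZG at -86.5° from the x-axis; with |ZG| = 25.8, G = (14.5, -16.0). ZG ⟂ GF, so GF runs at -176°; with |GF| = 14.3, F = (0.206, -16.8). GF ⟂ FK, so FK runs at 93.5°; with |FK| = 11.6, K = (-0.503, -5.25). ∠FKE = 87.5° gives KE at 1.00° from the x-axis; with |KE| = 16.4, E = (15.9, -4.97). The perpendicularity gives EW at right angles to KE, so EW runs at -89.0°; with |EW| = 20.3, W = (16.2, -25.3). Then |RW| = |W − R| = 30.0.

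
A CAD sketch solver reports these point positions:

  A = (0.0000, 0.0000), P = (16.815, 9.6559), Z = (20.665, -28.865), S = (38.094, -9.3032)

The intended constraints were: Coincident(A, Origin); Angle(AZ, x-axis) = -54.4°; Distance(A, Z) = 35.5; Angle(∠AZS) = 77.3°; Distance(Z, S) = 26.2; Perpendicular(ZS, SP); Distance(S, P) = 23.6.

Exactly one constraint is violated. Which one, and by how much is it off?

Distance(S, P) = 23.6 — off by 4.90.

A = (0.00, 0.00) ✓; AZ at -54.40° ✓; |AZ| = 35.50 ✓; ∠AZS = 77.30° ✓; |ZS| = 26.20 ✓; ∠(ZS, SP) = 90.00° ✓; |SP| = 28.50 ✗.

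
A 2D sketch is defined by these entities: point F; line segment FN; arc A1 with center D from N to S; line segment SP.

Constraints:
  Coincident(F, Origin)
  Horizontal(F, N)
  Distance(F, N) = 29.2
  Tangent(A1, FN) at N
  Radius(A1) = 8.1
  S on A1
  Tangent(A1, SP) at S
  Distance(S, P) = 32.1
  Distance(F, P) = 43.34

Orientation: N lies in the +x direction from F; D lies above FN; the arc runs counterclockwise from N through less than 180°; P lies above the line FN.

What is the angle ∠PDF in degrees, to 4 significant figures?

86.12°

F is at the origin; F and N share the same y with |FN| = 29.2 and N on the +x side, so N = (29.20, 0.000). Since A1 is tangent to FN there, DN ⟂ FN, so D = N + (0, 8.1) = (29.20, 8.100). Since DS ⟂ SP (tangency), |DP| = √(8.1² + 32.1²) = 33.11 regardless of where S sits on A1. So P lies on both circle(F, 43.34) and circle(D, 33.11); the above-FN intersection is P = (18.21, 39.33). S is the foot of the tangent from P: S = (35.95, 12.58).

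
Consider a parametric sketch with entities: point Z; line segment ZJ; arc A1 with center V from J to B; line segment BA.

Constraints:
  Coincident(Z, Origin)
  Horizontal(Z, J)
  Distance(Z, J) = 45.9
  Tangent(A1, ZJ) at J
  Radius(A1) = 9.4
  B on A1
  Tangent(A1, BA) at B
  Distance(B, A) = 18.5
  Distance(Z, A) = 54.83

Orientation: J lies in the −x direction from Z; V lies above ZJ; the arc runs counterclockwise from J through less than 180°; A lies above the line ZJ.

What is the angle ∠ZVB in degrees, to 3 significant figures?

38.2°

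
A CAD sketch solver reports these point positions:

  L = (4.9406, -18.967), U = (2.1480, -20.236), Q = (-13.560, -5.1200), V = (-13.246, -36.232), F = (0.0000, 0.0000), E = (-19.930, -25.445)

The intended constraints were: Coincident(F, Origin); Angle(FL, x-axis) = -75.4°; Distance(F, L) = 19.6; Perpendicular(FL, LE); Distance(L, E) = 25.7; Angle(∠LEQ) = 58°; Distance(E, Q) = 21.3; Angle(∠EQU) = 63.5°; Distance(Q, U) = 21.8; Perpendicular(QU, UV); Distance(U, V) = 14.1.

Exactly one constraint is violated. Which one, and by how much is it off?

Distance(U, V) = 14.1 — off by 8.10.

F = (0.00, 0.00) ✓; FL at -75.40° ✓; |FL| = 19.60 ✓; ∠(FL, LE) = 90.00° ✓; |LE| = 25.70 ✓; ∠LEQ = 58.00° ✓; |EQ| = 21.30 ✓; ∠EQU = 63.50° ✓; |QU| = 21.80 ✓; ∠(QU, UV) = 90.00° ✓; |UV| = 22.20 ✗.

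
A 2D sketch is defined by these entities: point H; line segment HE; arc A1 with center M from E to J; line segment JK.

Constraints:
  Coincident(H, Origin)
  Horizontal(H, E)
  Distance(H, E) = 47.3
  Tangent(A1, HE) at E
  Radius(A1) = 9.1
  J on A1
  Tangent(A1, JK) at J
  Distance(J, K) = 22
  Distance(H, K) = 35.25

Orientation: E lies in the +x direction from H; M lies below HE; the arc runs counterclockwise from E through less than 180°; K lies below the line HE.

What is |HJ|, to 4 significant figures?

39.97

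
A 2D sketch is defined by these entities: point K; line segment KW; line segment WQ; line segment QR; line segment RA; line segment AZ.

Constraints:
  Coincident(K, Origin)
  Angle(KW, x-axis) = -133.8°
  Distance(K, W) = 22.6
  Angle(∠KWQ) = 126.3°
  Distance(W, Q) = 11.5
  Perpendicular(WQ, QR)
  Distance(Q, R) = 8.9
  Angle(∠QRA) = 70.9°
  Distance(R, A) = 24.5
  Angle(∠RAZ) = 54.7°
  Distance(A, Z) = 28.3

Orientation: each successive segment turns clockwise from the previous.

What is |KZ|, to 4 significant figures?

41.89

K is at the origin; KW runs at -133.8° with length 22.6, so W = (-15.64, -16.31). ∠KWQ = 126.3° gives WQ at 172.5° from the x-axis; with |WQ| = 11.5, Q = (-27.04, -14.81). WQ ⟂ QR, so QR runs at 82.50°; with |QR| = 8.9, R = (-25.88, -5.987). ∠QRA = 70.9° gives RA at -26.60° from the x-axis; with |RA| = 24.5, A = (-3.976, -16.96). ∠RAZ = 54.7° gives AZ at -151.9° from the x-axis; with |AZ| = 28.3, Z = (-28.94, -30.29). Then |KZ| = |Z − K| = 41.89.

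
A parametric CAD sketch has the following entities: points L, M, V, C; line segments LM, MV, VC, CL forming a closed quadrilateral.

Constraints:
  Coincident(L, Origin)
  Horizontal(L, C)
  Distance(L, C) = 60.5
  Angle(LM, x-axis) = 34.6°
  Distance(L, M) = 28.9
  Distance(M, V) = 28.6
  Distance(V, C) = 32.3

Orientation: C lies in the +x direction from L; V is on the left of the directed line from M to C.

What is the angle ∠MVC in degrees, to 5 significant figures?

82.404°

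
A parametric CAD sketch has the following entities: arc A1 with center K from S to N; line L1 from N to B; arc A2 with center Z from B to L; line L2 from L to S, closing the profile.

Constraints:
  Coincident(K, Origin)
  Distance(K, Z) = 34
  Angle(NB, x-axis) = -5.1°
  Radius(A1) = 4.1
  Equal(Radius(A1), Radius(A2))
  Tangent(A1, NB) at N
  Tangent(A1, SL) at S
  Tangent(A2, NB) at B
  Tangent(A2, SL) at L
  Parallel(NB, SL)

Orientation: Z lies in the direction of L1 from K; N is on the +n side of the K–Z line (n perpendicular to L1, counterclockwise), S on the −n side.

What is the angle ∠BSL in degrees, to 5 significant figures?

13.559°

The slot axis is L1's direction at -5.1°, so u = (cos -5.1°, sin -5.1°) = (0.99604, -0.088894) and n = (−sin -5.1°, cos -5.1°) = (0.088894, 0.99604). K is at the origin and Z lies 34.0 along u from K, so Z = 34.0·u = (33.865, -3.0224). Tangency of A1 to both parallel lines with radius 4.1 puts N and S at K ± 4.1·n: N = (0.36447, 4.0838), S = (-0.36447, -4.0838). Equal radii place B and L the same way about Z: B = Z + 4.1·n = (34.230, 1.0614), L = Z − 4.1·n = (33.501, -7.1062). Then cos ∠BSL = SB·SL / (|SB||SL|), giving 13.559°.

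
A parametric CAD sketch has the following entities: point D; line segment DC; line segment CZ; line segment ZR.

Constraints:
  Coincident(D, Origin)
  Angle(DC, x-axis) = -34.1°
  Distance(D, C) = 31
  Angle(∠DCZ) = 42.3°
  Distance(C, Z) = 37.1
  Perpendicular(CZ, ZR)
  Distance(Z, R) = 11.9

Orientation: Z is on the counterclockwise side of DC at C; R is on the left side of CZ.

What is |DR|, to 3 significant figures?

16.8

D is at the origin; DC runs at -34.1° with length 31.0, so C = 31.0·(cos -34.1°, sin -34.1°) = (25.7, -17.4). ∠DCZ = 42.3°, so CZ runs at -34.1° + (180° − 42.3°) = 104° from the x-axis; with |CZ| = 37.1, Z = C + 37.1·(cos 104°, sin 104°) = (16.9, 18.7). CZ ⟂ ZR; with |ZR| = 11.9 on the left of CZ, R = Z + 11.9·(-0.972, -0.235) = (5.38, 15.9). Then |DR| = |R − D| = 16.8.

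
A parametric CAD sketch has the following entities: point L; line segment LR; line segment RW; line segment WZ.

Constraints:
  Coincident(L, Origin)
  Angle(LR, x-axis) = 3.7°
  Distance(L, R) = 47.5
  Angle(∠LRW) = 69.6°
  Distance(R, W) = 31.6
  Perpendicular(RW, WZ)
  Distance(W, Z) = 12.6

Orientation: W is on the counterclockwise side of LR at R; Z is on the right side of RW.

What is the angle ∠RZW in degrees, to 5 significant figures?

68.261°

∠LRW = 69.6°, so RW runs at 3.7° + (180° − 69.6°) = 114.10° from the x-axis; with |RW| = 31.6, W = R + 31.6·(cos 114.10°, sin 114.10°) = (34.498, 31.911). The perpendicularity gives WZ at right angles to RW; with |WZ| = 12.6 on the right of RW, Z = W + 12.6·(0.91283, 0.40833) = (45.999, 37.056). Then cos ∠RZW = ZR·ZW / (|ZR||ZW|), giving 68.261°.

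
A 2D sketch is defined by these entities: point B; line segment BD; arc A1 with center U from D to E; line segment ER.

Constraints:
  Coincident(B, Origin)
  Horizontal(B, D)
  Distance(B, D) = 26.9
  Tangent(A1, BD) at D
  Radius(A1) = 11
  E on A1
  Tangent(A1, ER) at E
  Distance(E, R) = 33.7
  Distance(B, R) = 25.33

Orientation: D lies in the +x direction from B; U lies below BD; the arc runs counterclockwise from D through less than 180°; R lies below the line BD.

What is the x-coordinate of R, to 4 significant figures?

-5.815

B is at the origin; B and D share the same y with |BD| = 26.9 and D on the +x side, so D = (26.90, 0.000). Since A1 is tangent to BD there, UD ⟂ BD, so U = D + (0, -11) = (26.90, -11.00). Since UE ⟂ ER (tangency), |UR| = √(11.0² + 33.7²) = 35.45 regardless of where E sits on A1. So R lies on both circle(B, 25.33) and circle(U, 35.45); the below-BD intersection is R = (-5.815, -24.65). E is the foot of the tangent from R: E = (19.72, -2.664).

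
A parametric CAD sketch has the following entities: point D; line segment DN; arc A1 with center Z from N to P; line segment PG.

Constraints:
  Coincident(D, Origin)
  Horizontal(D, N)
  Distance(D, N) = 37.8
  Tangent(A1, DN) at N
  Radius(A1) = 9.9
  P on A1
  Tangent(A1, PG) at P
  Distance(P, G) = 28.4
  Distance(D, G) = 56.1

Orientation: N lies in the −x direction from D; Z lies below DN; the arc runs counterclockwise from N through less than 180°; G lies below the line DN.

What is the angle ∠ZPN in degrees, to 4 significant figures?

36.92°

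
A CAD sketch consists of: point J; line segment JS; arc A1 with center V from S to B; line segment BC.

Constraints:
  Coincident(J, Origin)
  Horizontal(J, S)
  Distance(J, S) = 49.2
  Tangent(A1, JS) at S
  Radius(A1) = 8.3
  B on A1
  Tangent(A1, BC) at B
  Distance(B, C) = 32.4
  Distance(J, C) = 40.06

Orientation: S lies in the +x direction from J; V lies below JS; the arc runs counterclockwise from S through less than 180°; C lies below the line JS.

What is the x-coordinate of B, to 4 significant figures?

42.17

Checks: J = (0.00, 0.00) ✓; |VB| = 8.300 ✓; ∠(VB, BC) = 90.00° ✓; |BC| = 32.40 ✓; |JC| = 40.06 ✓.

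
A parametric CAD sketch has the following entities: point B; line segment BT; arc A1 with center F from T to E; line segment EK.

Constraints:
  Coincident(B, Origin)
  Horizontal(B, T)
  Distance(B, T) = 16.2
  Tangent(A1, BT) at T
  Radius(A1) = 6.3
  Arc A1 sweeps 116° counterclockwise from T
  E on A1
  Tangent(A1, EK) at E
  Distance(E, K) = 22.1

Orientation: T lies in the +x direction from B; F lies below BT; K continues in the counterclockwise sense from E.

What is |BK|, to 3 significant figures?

35.3

On A1, T sits at bearing 90° from F; a 116° counterclockwise sweep puts E at bearing 206°, so E = F + 6.3·(cos 206°, sin 206°) = (10.5, -9.06). Since A1 is tangent to EK there, FE ⟂ EK, so EK runs along (−sin 206°, cos 206°); with |EK| = 22.1, K = (20.2, -28.9). Then |BK| = |K − B| = 35.3.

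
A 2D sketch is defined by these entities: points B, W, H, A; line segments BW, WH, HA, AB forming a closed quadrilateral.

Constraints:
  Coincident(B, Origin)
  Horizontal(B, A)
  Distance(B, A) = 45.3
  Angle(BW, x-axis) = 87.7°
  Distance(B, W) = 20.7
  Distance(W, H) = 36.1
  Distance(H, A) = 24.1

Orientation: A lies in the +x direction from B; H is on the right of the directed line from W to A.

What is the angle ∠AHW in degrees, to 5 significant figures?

107.43°

B is at the origin; B and A share the same y with |BA| = 45.3 and A in +x, so A = (45.3, 0). BW runs at 87.7° with |BW| = 20.7, so W = (0.83073, 20.683). H is determined by |WH| = 36.1 and |HA| = 24.1 together: it lies at the intersection of circle(W, 36.1) and circle(A, 24.1). With |WA| = 49.044, the foot of the radical line on WA is 31.887 from W and the perpendicular offset is √(36.1² − 31.887²) = 16.925. Taking the right-of-WA solution: H = (22.606, -8.1102).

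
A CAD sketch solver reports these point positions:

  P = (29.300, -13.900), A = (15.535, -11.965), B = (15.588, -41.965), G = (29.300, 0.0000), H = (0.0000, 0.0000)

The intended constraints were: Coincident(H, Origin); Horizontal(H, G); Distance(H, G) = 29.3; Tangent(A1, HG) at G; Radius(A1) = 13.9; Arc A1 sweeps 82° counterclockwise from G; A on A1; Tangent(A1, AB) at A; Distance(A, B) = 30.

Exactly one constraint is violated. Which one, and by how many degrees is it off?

Tangent(A1, AB) at A — off by 8.10°.

H = (0.00, 0.00) ✓; H.y = 0.00, G.y = 0.00 ✓; |HG| = 29.30 ✓; ∠(PG, GH) = 90.00° ✓; |PG| = 13.90 ✓; bearing(P→A) − bearing(P→G) = 82.00° ✓; |PA| = 13.90 ✓; ∠(PA, AB) = 81.90° ✗; |AB| = 30.00 ✓.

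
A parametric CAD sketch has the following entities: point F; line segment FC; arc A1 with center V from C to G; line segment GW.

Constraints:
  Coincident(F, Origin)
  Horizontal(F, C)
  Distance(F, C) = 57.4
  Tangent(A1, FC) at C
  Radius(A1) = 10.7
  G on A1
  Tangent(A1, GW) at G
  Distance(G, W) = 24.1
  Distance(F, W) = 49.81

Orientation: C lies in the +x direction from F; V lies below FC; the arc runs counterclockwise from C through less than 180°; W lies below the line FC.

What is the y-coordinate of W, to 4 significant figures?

-30.18

F is at the origin; FC is horizontal with |FC| = 57.4 and C on the +x side, so C = (57.40, 0.000). Since A1 is tangent to FC there, VC ⟂ FC, so V = C + (0, -10.7) = (57.40, -10.70). Since VG ⟂ GW (tangency), |VW| = √(10.7² + 24.1²) = 26.37 regardless of where G sits on A1. So W lies on both circle(F, 49.81) and circle(V, 26.37); the below-FC intersection is W = (39.63, -30.18). G is the foot of the tangent from W: G = (47.25, -7.316).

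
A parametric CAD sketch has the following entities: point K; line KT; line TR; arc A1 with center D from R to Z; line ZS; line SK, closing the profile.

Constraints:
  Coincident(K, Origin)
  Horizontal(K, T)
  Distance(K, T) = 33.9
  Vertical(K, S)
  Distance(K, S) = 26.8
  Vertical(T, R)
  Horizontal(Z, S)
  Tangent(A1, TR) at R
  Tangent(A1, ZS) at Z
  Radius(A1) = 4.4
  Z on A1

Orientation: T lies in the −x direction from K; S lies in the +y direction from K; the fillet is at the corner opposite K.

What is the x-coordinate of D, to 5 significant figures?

-29.500

K is at the origin; K and T share the same y with |KT| = 33.9 and T on the −x side, so T = (-33.900, 0.0000). K and S share the same x with |KS| = 26.8 and S on the +y side, so S = (0.0000, 26.800). The virtual corner opposite K is at (-33.900, 26.800). Tangency of A1 to TR means the radius DR is perpendicular to TR and since A1 is tangent to ZS there, DZ ⟂ ZS, with radius 4.4, so the center D sits 4.4 in from both sides at D = (-29.500, 22.400). So D.x = -29.500.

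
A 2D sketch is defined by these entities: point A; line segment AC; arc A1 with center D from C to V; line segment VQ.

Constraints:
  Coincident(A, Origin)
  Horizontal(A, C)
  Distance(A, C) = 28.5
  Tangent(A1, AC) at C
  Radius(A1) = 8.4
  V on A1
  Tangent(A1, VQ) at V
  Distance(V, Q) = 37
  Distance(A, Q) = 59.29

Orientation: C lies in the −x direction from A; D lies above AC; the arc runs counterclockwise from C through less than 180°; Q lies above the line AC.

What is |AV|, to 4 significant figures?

24.47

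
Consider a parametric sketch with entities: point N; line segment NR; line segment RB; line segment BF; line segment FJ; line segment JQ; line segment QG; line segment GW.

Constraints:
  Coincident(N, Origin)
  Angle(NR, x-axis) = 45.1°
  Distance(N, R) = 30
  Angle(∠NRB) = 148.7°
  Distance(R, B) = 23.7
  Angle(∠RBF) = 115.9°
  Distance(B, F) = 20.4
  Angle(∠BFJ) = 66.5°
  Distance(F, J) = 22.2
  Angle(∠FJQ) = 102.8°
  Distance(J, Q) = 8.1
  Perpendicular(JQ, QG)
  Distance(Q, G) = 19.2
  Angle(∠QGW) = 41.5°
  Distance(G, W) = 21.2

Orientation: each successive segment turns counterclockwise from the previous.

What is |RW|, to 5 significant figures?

28.532

N is at the origin; NR runs at 45.1° with length 30.0, so R = (21.176, 21.250). ∠NRB = 148.7° gives RB at 76.400° from the x-axis; with |RB| = 23.7, B = (26.749, 44.286). ∠RBF = 115.9° gives BF at 140.50° from the x-axis; with |BF| = 20.4, F = (11.008, 57.262). ∠BFJ = 66.5° gives FJ at -106.00° from the x-axis; with |FJ| = 22.2, J = (4.8887, 35.922). ∠FJQ = 102.8° gives JQ at -28.800° from the x-axis; with |JQ| = 8.1, Q = (11.987, 32.019). The perpendicularity gives QG at right angles to JQ, so QG runs at 61.200°; with |QG| = 19.2, G = (21.236, 48.845). ∠QGW = 41.5° gives GW at -160.30° from the x-axis; with |GW| = 21.2, W = (1.2773, 41.698). Then |RW| = |W − R| = 28.532.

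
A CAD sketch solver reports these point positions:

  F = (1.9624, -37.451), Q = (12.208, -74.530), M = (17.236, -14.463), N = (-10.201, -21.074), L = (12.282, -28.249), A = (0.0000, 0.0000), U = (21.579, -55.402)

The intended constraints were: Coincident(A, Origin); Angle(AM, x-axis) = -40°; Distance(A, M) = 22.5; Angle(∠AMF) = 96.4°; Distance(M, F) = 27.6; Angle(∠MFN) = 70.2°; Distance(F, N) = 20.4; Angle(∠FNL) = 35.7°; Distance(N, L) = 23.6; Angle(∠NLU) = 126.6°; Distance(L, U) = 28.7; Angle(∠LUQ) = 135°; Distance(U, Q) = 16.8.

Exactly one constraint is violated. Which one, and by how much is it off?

Distance(U, Q) = 16.8 — off by 4.50.

A = (0.00, 0.00) ✓; AM at -40.00° ✓; |AM| = 22.50 ✓; ∠AMF = 96.40° ✓; |MF| = 27.60 ✓; ∠MFN = 70.20° ✓; |FN| = 20.40 ✓; ∠FNL = 35.70° ✓; |NL| = 23.60 ✓; ∠NLU = 126.6° ✓; |LU| = 28.70 ✓; ∠LUQ = 135.0° ✓; |UQ| = 21.30 ✗.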